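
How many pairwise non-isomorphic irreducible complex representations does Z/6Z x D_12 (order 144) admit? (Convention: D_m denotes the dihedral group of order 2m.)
54

The number of irreducible complex representations of a finite group equals its number of conjugacy classes. For a direct product, #classes(G x H) = #classes(G) * #classes(H). Z/6Z has 6 classes (abelian), D_12 has 9 classes, so 6 * 9 = 54, so Z/6Z x D_12 (order 144) has exactly 54 irreducible complex representations.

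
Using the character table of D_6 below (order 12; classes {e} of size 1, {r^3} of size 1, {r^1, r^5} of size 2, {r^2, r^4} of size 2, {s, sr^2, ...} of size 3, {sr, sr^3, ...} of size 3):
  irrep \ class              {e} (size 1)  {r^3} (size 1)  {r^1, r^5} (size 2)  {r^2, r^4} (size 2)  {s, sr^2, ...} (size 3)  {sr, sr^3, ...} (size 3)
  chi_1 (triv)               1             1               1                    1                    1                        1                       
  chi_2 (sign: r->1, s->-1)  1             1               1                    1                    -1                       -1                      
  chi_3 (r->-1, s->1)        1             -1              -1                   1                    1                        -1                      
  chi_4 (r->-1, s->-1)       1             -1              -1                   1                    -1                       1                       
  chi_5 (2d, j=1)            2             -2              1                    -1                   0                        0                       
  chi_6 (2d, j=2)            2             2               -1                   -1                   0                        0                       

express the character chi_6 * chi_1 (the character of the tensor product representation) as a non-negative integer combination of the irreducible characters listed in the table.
chi_6 tensor chi_1 = chi_6 (all other irreducibles have multiplicity 0).

Reasoning: The character of a tensor product is the pointwise product (chi_6 * chi_1)(C) = chi_6(C) * chi_1(C):
  {e}: (2)*(1), {r^3}: (2)*(1), {r^1, r^5}: (-1)*(1), {r^2, r^4}: (-1)*(1), {s, sr^2, ...}: (0)*(1), {sr, sr^3, ...}: (0)*(1)
so (chi_6 * chi_1) takes values
  {e} -> 2, {r^3} -> 2, {r^1, r^5} -> -1, {r^2, r^4} -> -1, {s, sr^2, ...} -> 0, {sr, sr^3, ...} -> 0.
Now take the inner product of this character with each irreducible chi from the table, <chi_6*chi_1, chi> = (1/12) sum_C |C| (chi_6*chi_1)(C) conj(chi(C)):
  <chi_6*chi_1, chi_1> = (1/12)[1*(2)*conj(1) + 1*(2)*conj(1) + 2*(-1)*conj(1) + 2*(-1)*conj(1) + 3*(0)*conj(1) + 3*(0)*conj(1)]
      = (1/12)[(2) + (2) + (-2) + (-2) + (0) + (0)] = 0/12 = 0
  <chi_6*chi_1, chi_2> = (1/12)[1*(2)*conj(1) + 1*(2)*conj(1) + 2*(-1)*conj(1) + 2*(-1)*conj(1) + 3*(0)*conj(-1) + 3*(0)*conj(-1)]
      = (1/12)[(2) + (2) + (-2) + (-2) + (0) + (0)] = 0/12 = 0
  <chi_6*chi_1, chi_3> = (1/12)[1*(2)*conj(1) + 1*(2)*conj(-1) + 2*(-1)*conj(-1) + 2*(-1)*conj(1) + 3*(0)*conj(1) + 3*(0)*conj(-1)]
      = (1/12)[(2) + (-2) + (2) + (-2) + (0) + (0)] = 0/12 = 0
  <chi_6*chi_1, chi_4> = (1/12)[1*(2)*conj(1) + 1*(2)*conj(-1) + 2*(-1)*conj(-1) + 2*(-1)*conj(1) + 3*(0)*conj(-1) + 3*(0)*conj(1)]
      = (1/12)[(2) + (-2) + (2) + (-2) + (0) + (0)] = 0/12 = 0
  <chi_6*chi_1, chi_5> = (1/12)[1*(2)*conj(2) + 1*(2)*conj(-2) + 2*(-1)*conj(1) + 2*(-1)*conj(-1) + 3*(0)*conj(0) + 3*(0)*conj(0)]
      = (1/12)[(4) + (-4) + (-2) + (2) + (0) + (0)] = 0/12 = 0
  <chi_6*chi_1, chi_6> = (1/12)[1*(2)*conj(2) + 1*(2)*conj(2) + 2*(-1)*conj(-1) + 2*(-1)*conj(-1) + 3*(0)*conj(0) + 3*(0)*conj(0)]
      = (1/12)[(4) + (4) + (2) + (2) + (0) + (0)] = 12/12 = 1
Hence the multiplicities are chi_6: 1. Dimension check: dim(chi_6)*dim(chi_1) = 2*1 = 2 and sum (mult * dim) = 1*2 = 2.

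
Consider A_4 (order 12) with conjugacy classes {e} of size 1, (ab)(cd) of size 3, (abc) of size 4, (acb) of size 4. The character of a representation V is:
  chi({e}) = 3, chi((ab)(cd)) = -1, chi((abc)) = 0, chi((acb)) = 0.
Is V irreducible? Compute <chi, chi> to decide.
Irreducible: <chi, chi> = 1.

Derivation: <chi, chi> = (1/|G|) sum_C |C| * |chi(C)|^2 = (1/12)[1*|3|^2 + 3*|-1|^2 + 4*|0|^2 + 4*|0|^2]
  = (1/12)[(9) + (3) + (0) + (0)] = 12/12 = 1.
(Exp terms are combined using exp(i*s)*conj(exp(i*t)) = exp(i*(s-t)), and sums of them are collapsed using the identity that for every m > 1 the m distinct m-th roots of unity sum to 0, e.g. 1 + exp(2*I*pi/3) + exp(-2*I*pi/3) = 0.)
A character is irreducible iff <chi, chi> = 1, so this representation is irreducible.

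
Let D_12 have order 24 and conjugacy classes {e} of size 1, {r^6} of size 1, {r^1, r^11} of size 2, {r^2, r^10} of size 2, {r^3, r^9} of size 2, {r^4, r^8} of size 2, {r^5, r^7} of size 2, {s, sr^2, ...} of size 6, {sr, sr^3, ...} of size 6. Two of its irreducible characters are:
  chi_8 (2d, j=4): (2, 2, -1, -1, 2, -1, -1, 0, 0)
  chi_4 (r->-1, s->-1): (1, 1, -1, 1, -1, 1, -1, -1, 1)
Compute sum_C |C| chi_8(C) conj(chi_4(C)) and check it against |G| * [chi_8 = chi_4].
Sum = 0; so <chi_8, chi_4> = 0 (distinct irreducibles are orthogonal).

Solution. Compute term by term over conjugacy classes (|C| * chi_8(C) * conj(chi_4(C))):
  1*(2)*conj(1) + 1*(2)*conj(1) + 2*(-1)*conj(-1) + 2*(-1)*conj(1) + 2*(2)*conj(-1) + 2*(-1)*conj(1) + 2*(-1)*conj(-1) + 6*(0)*conj(-1) + 6*(0)*conj(1)
  = (2) + (2) + (2) + (-2) + (-4) + (-2) + (2) + (0) + (0)
  = 0.
Dividing by |G| = 24 gives 0/24 = 0, matching the row-orthogonality relation <chi_8, chi_4> = [chi_8 = chi_4].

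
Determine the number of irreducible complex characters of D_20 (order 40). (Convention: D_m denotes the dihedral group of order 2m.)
13

Derivation: The number of irreducible complex representations of a finite group equals its number of conjugacy classes. D_20 has 13 conjugacy classes (n/2 + 3 for n even), so D_20 (order 40) has exactly 13 irreducible complex representations.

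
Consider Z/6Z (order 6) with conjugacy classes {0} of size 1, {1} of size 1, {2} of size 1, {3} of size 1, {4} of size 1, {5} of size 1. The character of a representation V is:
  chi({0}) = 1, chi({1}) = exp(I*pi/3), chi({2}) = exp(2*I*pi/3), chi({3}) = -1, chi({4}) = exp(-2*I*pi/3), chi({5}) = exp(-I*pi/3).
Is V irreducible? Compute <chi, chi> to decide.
Irreducible: <chi, chi> = 1.

Explanation: <chi, chi> = (1/|G|) sum_C |C| * |chi(C)|^2 = (1/6)[1*|1|^2 + 1*|exp(I*pi/3)|^2 + 1*|exp(2*I*pi/3)|^2 + 1*|-1|^2 + 1*|exp(-2*I*pi/3)|^2 + 1*|exp(-I*pi/3)|^2]
  = (1/6)[(1) + (1) + (1) + (1) + (1) + (1)] = 6/6 = 1.
(Exp terms are combined using exp(i*s)*conj(exp(i*t)) = exp(i*(s-t)), and sums of them are collapsed using the identity that for every m > 1 the m distinct m-th roots of unity sum to 0, e.g. 1 + exp(2*I*pi/3) + exp(-2*I*pi/3) = 0.)
A character is irreducible iff <chi, chi> = 1, so this representation is irreducible.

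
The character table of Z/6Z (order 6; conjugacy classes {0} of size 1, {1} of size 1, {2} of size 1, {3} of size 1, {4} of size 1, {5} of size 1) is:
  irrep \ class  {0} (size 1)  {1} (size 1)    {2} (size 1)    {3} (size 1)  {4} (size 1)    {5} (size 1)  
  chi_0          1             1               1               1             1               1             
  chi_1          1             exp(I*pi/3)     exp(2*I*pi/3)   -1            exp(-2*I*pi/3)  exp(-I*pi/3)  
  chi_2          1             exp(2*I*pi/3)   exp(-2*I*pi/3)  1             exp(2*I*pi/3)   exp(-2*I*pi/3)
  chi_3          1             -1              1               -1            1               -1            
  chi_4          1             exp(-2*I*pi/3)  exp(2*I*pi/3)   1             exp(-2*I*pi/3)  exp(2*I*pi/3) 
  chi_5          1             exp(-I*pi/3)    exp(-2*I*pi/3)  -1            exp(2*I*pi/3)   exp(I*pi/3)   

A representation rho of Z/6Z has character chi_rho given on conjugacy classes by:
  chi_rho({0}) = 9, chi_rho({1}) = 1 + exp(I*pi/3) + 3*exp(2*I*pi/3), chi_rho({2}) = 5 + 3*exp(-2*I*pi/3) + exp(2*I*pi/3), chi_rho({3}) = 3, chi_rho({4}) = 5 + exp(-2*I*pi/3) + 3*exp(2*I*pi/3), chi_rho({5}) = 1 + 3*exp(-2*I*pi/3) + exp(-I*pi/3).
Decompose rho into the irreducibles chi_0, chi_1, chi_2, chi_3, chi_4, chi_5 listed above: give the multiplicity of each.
Multiplicities: chi_0: 3, chi_1: 1, chi_2: 3, chi_3: 2, chi_4: 0, chi_5: 0.

Working: Use <chi_rho, chi> = (1/|G|) sum_C |C| * chi_rho(C) * conj(chi(C)) with |G| = 6 for each irreducible chi in the table:
  <chi_rho, chi_0> = (1/6)[1*(9)*conj(1) + 1*(1 + exp(I*pi/3) + 3*exp(2*I*pi/3))*conj(1) + 1*(5 + 3*exp(-2*I*pi/3) + exp(2*I*pi/3))*conj(1) + 1*(3)*conj(1) + 1*(5 + exp(-2*I*pi/3) + 3*exp(2*I*pi/3))*conj(1) + 1*(1 + 3*exp(-2*I*pi/3) + exp(-I*pi/3))*conj(1)]
      = (1/6)[(9) + (1 + exp(I*pi/3) + 3*exp(2*I*pi/3)) + (5 + 3*exp(-2*I*pi/3) + exp(2*I*pi/3)) + (3) + (5 + exp(-2*I*pi/3) + 3*exp(2*I*pi/3)) + (1 + 3*exp(-2*I*pi/3) + exp(-I*pi/3))] = 18/6 = 3
  <chi_rho, chi_1> = (1/6)[1*(9)*conj(1) + 1*(1 + exp(I*pi/3) + 3*exp(2*I*pi/3))*conj(exp(I*pi/3)) + 1*(5 + 3*exp(-2*I*pi/3) + exp(2*I*pi/3))*conj(exp(2*I*pi/3)) + 1*(3)*conj(-1) + 1*(5 + exp(-2*I*pi/3) + 3*exp(2*I*pi/3))*conj(exp(-2*I*pi/3)) + 1*(1 + 3*exp(-2*I*pi/3) + exp(-I*pi/3))*conj(exp(-I*pi/3))]
      = (1/6)[(9) + (1 + exp(-I*pi/3) + 3*exp(I*pi/3)) + (1 + 5*exp(-2*I*pi/3) + 3*exp(2*I*pi/3)) + (-3) + (1 + 3*exp(-2*I*pi/3) + 5*exp(2*I*pi/3)) + (1 + 3*exp(-I*pi/3) + exp(I*pi/3))] = 6/6 = 1
  <chi_rho, chi_2> = (1/6)[1*(9)*conj(1) + 1*(1 + exp(I*pi/3) + 3*exp(2*I*pi/3))*conj(exp(2*I*pi/3)) + 1*(5 + 3*exp(-2*I*pi/3) + exp(2*I*pi/3))*conj(exp(-2*I*pi/3)) + 1*(3)*conj(1) + 1*(5 + exp(-2*I*pi/3) + 3*exp(2*I*pi/3))*conj(exp(2*I*pi/3)) + 1*(1 + 3*exp(-2*I*pi/3) + exp(-I*pi/3))*conj(exp(-2*I*pi/3))]
      = (1/6)[(9) + (3 + exp(-2*I*pi/3) + exp(-I*pi/3)) + (3 + exp(-2*I*pi/3) + 5*exp(2*I*pi/3)) + (3) + (3 + 5*exp(-2*I*pi/3) + exp(2*I*pi/3)) + (3 + exp(2*I*pi/3) + exp(I*pi/3))] = 18/6 = 3
  <chi_rho, chi_3> = (1/6)[1*(9)*conj(1) + 1*(1 + exp(I*pi/3) + 3*exp(2*I*pi/3))*conj(-1) + 1*(5 + 3*exp(-2*I*pi/3) + exp(2*I*pi/3))*conj(1) + 1*(3)*conj(-1) + 1*(5 + exp(-2*I*pi/3) + 3*exp(2*I*pi/3))*conj(1) + 1*(1 + 3*exp(-2*I*pi/3) + exp(-I*pi/3))*conj(-1)]
      = (1/6)[(9) + (-1 - 3*exp(2*I*pi/3) - exp(I*pi/3)) + (5 + 3*exp(-2*I*pi/3) + exp(2*I*pi/3)) + (-3) + (5 + exp(-2*I*pi/3) + 3*exp(2*I*pi/3)) + (-1 - exp(-I*pi/3) - 3*exp(-2*I*pi/3))] = 12/6 = 2
  <chi_rho, chi_4> = (1/6)[1*(9)*conj(1) + 1*(1 + exp(I*pi/3) + 3*exp(2*I*pi/3))*conj(exp(-2*I*pi/3)) + 1*(5 + 3*exp(-2*I*pi/3) + exp(2*I*pi/3))*conj(exp(2*I*pi/3)) + 1*(3)*conj(1) + 1*(5 + exp(-2*I*pi/3) + 3*exp(2*I*pi/3))*conj(exp(-2*I*pi/3)) + 1*(1 + 3*exp(-2*I*pi/3) + exp(-I*pi/3))*conj(exp(2*I*pi/3))]
      = (1/6)[(9) + (-1 + 3*exp(-2*I*pi/3) + exp(2*I*pi/3)) + (1 + 5*exp(-2*I*pi/3) + 3*exp(2*I*pi/3)) + (3) + (1 + 3*exp(-2*I*pi/3) + 5*exp(2*I*pi/3)) + (-1 + exp(-2*I*pi/3) + 3*exp(2*I*pi/3))] = 0/6 = 0
  <chi_rho, chi_5> = (1/6)[1*(9)*conj(1) + 1*(1 + exp(I*pi/3) + 3*exp(2*I*pi/3))*conj(exp(-I*pi/3)) + 1*(5 + 3*exp(-2*I*pi/3) + exp(2*I*pi/3))*conj(exp(-2*I*pi/3)) + 1*(3)*conj(-1) + 1*(5 + exp(-2*I*pi/3) + 3*exp(2*I*pi/3))*conj(exp(2*I*pi/3)) + 1*(1 + 3*exp(-2*I*pi/3) + exp(-I*pi/3))*conj(exp(I*pi/3))]
      = (1/6)[(9) + (-3 + exp(2*I*pi/3) + exp(I*pi/3)) + (3 + exp(-2*I*pi/3) + 5*exp(2*I*pi/3)) + (-3) + (3 + 5*exp(-2*I*pi/3) + exp(2*I*pi/3)) + (-3 + exp(-2*I*pi/3) + exp(-I*pi/3))] = 0/6 = 0
(Exp terms are combined using exp(i*s)*conj(exp(i*t)) = exp(i*(s-t)), and sums of them are collapsed using the identity that for every m > 1 the m distinct m-th roots of unity sum to 0, e.g. 1 + exp(2*I*pi/3) + exp(-2*I*pi/3) = 0.)
Dimension check: dim(rho) = sum (mult * dim) = 3*1 + 1*1 + 3*1 + 2*1 + 0*1 + 0*1 = 9 = chi_rho(e) = 9.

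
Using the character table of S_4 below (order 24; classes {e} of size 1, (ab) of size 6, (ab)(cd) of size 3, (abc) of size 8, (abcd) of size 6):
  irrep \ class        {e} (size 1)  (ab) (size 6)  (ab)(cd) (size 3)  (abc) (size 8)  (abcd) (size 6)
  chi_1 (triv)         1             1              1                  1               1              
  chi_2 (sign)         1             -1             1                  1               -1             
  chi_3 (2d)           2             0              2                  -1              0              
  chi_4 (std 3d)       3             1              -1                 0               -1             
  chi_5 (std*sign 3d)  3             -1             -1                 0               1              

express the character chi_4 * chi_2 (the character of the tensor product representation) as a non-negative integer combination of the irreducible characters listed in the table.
chi_4 tensor chi_2 = chi_5 (all other irreducibles have multiplicity 0).

Solution. The character of a tensor product is the pointwise product (chi_4 * chi_2)(C) = chi_4(C) * chi_2(C):
  {e}: (3)*(1), (ab): (1)*(-1), (ab)(cd): (-1)*(1), (abc): (0)*(1), (abcd): (-1)*(-1)
so (chi_4 * chi_2) takes values
  {e} -> 3, (ab) -> -1, (ab)(cd) -> -1, (abc) -> 0, (abcd) -> 1.
Now take the inner product of this character with each irreducible chi from the table, <chi_4*chi_2, chi> = (1/24) sum_C |C| (chi_4*chi_2)(C) conj(chi(C)):
  <chi_4*chi_2, chi_1> = (1/24)[1*(3)*conj(1) + 6*(-1)*conj(1) + 3*(-1)*conj(1) + 8*(0)*conj(1) + 6*(1)*conj(1)]
      = (1/24)[(3) + (-6) + (-3) + (0) + (6)] = 0/24 = 0
  <chi_4*chi_2, chi_2> = (1/24)[1*(3)*conj(1) + 6*(-1)*conj(-1) + 3*(-1)*conj(1) + 8*(0)*conj(1) + 6*(1)*conj(-1)]
      = (1/24)[(3) + (6) + (-3) + (0) + (-6)] = 0/24 = 0
  <chi_4*chi_2, chi_3> = (1/24)[1*(3)*conj(2) + 6*(-1)*conj(0) + 3*(-1)*conj(2) + 8*(0)*conj(-1) + 6*(1)*conj(0)]
      = (1/24)[(6) + (0) + (-6) + (0) + (0)] = 0/24 = 0
  <chi_4*chi_2, chi_4> = (1/24)[1*(3)*conj(3) + 6*(-1)*conj(1) + 3*(-1)*conj(-1) + 8*(0)*conj(0) + 6*(1)*conj(-1)]
      = (1/24)[(9) + (-6) + (3) + (0) + (-6)] = 0/24 = 0
  <chi_4*chi_2, chi_5> = (1/24)[1*(3)*conj(3) + 6*(-1)*conj(-1) + 3*(-1)*conj(-1) + 8*(0)*conj(0) + 6*(1)*conj(1)]
      = (1/24)[(9) + (6) + (3) + (0) + (6)] = 24/24 = 1
Hence the multiplicities are chi_5: 1. Dimension check: dim(chi_4)*dim(chi_2) = 3*1 = 3 and sum (mult * dim) = 1*3 = 3.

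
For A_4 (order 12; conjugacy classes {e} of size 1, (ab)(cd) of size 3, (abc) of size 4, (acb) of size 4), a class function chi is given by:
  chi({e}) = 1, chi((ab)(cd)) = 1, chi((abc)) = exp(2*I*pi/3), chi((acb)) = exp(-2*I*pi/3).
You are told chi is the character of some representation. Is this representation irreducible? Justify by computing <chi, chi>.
Irreducible: <chi, chi> = 1.

Argument: <chi, chi> = (1/|G|) sum_C |C| * |chi(C)|^2 = (1/12)[1*|1|^2 + 3*|1|^2 + 4*|exp(2*I*pi/3)|^2 + 4*|exp(-2*I*pi/3)|^2]
  = (1/12)[(1) + (3) + (4) + (4)] = 12/12 = 1.
(Exp terms are combined using exp(i*s)*conj(exp(i*t)) = exp(i*(s-t)), and sums of them are collapsed using the identity that for every m > 1 the m distinct m-th roots of unity sum to 0, e.g. 1 + exp(2*I*pi/3) + exp(-2*I*pi/3) = 0.)
A character is irreducible iff <chi, chi> = 1, so this representation is irreducible.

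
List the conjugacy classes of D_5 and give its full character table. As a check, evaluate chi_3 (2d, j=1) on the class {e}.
Conjugacy classes: {e} of size 1, {r^1, r^4} of size 2, {r^2, r^3} of size 2, {s, sr, ..., sr^4} of size 5.
Character table:
  irrep \ class              {e} (size 1)  {r^1, r^4} (size 2)  {r^2, r^3} (size 2)  {s, sr, ..., sr^4} (size 5)
  chi_1 (triv)               1             1                    1                    1                          
  chi_2 (sign: r->1, s->-1)  1             1                    1                    -1                         
  chi_3 (2d, j=1)            2             -1/2 + sqrt(5)/2     -sqrt(5)/2 - 1/2     0                          
  chi_4 (2d, j=2)            2             -sqrt(5)/2 - 1/2     -1/2 + sqrt(5)/2     0                          

Spot check: chi_3 (2d, j=1) on {e} = 2.

Proof sketch: D_5 has order 2*5 = 10 with 4 conjugacy classes, hence 4 irreducibles. Sum of squared dims 1 + 1 + 4 + 4 = 10 = |G|. Linear characters come from the abelianisation; the 2-dimensional irreps have character r^k -> 2*cos(2*pi*j*k/5), reflections -> 0.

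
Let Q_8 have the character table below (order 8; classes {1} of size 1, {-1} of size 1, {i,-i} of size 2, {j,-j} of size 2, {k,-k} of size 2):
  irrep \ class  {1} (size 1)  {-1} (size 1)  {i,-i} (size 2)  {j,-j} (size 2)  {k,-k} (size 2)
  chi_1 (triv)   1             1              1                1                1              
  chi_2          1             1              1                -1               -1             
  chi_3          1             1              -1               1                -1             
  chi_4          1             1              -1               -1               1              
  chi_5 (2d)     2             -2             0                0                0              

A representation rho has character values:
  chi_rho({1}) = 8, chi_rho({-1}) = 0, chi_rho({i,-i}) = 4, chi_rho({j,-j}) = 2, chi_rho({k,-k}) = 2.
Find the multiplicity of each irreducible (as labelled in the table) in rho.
Multiplicities: chi_1: 3, chi_2: 1, chi_3: 0, chi_4: 0, chi_5: 2.

Derivation: Use <chi_rho, chi> = (1/|G|) sum_C |C| * chi_rho(C) * conj(chi(C)) with |G| = 8 for each irreducible chi in the table:
  <chi_rho, chi_1> = (1/8)[1*(8)*conj(1) + 1*(0)*conj(1) + 2*(4)*conj(1) + 2*(2)*conj(1) + 2*(2)*conj(1)]
      = (1/8)[(8) + (0) + (8) + (4) + (4)] = 24/8 = 3
  <chi_rho, chi_2> = (1/8)[1*(8)*conj(1) + 1*(0)*conj(1) + 2*(4)*conj(1) + 2*(2)*conj(-1) + 2*(2)*conj(-1)]
      = (1/8)[(8) + (0) + (8) + (-4) + (-4)] = 8/8 = 1
  <chi_rho, chi_3> = (1/8)[1*(8)*conj(1) + 1*(0)*conj(1) + 2*(4)*conj(-1) + 2*(2)*conj(1) + 2*(2)*conj(-1)]
      = (1/8)[(8) + (0) + (-8) + (4) + (-4)] = 0/8 = 0
  <chi_rho, chi_4> = (1/8)[1*(8)*conj(1) + 1*(0)*conj(1) + 2*(4)*conj(-1) + 2*(2)*conj(-1) + 2*(2)*conj(1)]
      = (1/8)[(8) + (0) + (-8) + (-4) + (4)] = 0/8 = 0
  <chi_rho, chi_5> = (1/8)[1*(8)*conj(2) + 1*(0)*conj(-2) + 2*(4)*conj(0) + 2*(2)*conj(0) + 2*(2)*conj(0)]
      = (1/8)[(16) + (0) + (0) + (0) + (0)] = 16/8 = 2
Dimension check: dim(rho) = sum (mult * dim) = 3*1 + 1*1 + 0*1 + 0*1 + 2*2 = 8 = chi_rho(e) = 8.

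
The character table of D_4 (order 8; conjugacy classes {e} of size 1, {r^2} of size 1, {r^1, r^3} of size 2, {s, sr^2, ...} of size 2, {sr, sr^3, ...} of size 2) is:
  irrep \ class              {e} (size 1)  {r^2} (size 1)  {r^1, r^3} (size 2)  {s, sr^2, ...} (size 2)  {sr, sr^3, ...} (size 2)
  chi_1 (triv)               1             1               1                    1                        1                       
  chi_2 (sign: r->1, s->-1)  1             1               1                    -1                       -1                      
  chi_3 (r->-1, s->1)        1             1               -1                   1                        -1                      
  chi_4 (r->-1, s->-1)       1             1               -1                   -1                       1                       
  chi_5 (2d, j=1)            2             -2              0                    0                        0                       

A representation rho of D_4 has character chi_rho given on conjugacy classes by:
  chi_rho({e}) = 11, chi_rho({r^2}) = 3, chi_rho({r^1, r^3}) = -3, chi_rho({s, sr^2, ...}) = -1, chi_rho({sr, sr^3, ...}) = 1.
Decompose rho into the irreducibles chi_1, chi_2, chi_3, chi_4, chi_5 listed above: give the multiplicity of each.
Multiplicities: chi_1: 1, chi_2: 1, chi_3: 2, chi_4: 3, chi_5: 2.

Solution. Use <chi_rho, chi> = (1/|G|) sum_C |C| * chi_rho(C) * conj(chi(C)) with |G| = 8 for each irreducible chi in the table:
  <chi_rho, chi_1> = (1/8)[1*(11)*conj(1) + 1*(3)*conj(1) + 2*(-3)*conj(1) + 2*(-1)*conj(1) + 2*(1)*conj(1)]
      = (1/8)[(11) + (3) + (-6) + (-2) + (2)] = 8/8 = 1
  <chi_rho, chi_2> = (1/8)[1*(11)*conj(1) + 1*(3)*conj(1) + 2*(-3)*conj(1) + 2*(-1)*conj(-1) + 2*(1)*conj(-1)]
      = (1/8)[(11) + (3) + (-6) + (2) + (-2)] = 8/8 = 1
  <chi_rho, chi_3> = (1/8)[1*(11)*conj(1) + 1*(3)*conj(1) + 2*(-3)*conj(-1) + 2*(-1)*conj(1) + 2*(1)*conj(-1)]
      = (1/8)[(11) + (3) + (6) + (-2) + (-2)] = 16/8 = 2
  <chi_rho, chi_4> = (1/8)[1*(11)*conj(1) + 1*(3)*conj(1) + 2*(-3)*conj(-1) + 2*(-1)*conj(-1) + 2*(1)*conj(1)]
      = (1/8)[(11) + (3) + (6) + (2) + (2)] = 24/8 = 3
  <chi_rho, chi_5> = (1/8)[1*(11)*conj(2) + 1*(3)*conj(-2) + 2*(-3)*conj(0) + 2*(-1)*conj(0) + 2*(1)*conj(0)]
      = (1/8)[(22) + (-6) + (0) + (0) + (0)] = 16/8 = 2
Dimension check: dim(rho) = sum (mult * dim) = 1*1 + 1*1 + 2*1 + 3*1 + 2*2 = 11 = chi_rho(e) = 11.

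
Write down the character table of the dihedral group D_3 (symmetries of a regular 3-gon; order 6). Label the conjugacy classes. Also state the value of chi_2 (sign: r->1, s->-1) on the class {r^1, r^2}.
Conjugacy classes: {e} of size 1, {r^1, r^2} of size 2, {s, sr, ..., sr^2} of size 3.
Character table:
  irrep \ class              {e} (size 1)  {r^1, r^2} (size 2)  {s, sr, ..., sr^2} (size 3)
  chi_1 (triv)               1             1                    1                          
  chi_2 (sign: r->1, s->-1)  1             1                    -1                         
  chi_3 (2d, j=1)            2             -1                   0                          

Spot check: chi_2 (sign: r->1, s->-1) on {r^1, r^2} = 1.

Proof sketch: D_3 has order 2*3 = 6 with 3 conjugacy classes, hence 3 irreducibles. Sum of squared dims 1 + 1 + 4 = 6 = |G|. Linear characters come from the abelianisation; the 2-dimensional irreps have character r^k -> 2*cos(2*pi*j*k/3), reflections -> 0.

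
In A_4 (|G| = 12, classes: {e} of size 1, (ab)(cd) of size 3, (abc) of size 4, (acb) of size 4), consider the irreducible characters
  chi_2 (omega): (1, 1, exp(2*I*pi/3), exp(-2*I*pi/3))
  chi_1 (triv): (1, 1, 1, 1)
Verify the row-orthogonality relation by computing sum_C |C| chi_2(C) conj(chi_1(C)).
Sum = 0; so <chi_2, chi_1> = 0 (distinct irreducibles are orthogonal).

Working: Compute term by term over conjugacy classes (|C| * chi_2(C) * conj(chi_1(C))):
  1*(1)*conj(1) + 3*(1)*conj(1) + 4*(exp(2*I*pi/3))*conj(1) + 4*(exp(-2*I*pi/3))*conj(1)
  = (1) + (3) + (4*exp(2*I*pi/3)) + (4*exp(-2*I*pi/3))
  = 0.
(Exp terms are combined using exp(i*s)*conj(exp(i*t)) = exp(i*(s-t)), and sums of them are collapsed using the identity that for every m > 1 the m distinct m-th roots of unity sum to 0, e.g. 1 + exp(2*I*pi/3) + exp(-2*I*pi/3) = 0.)
Dividing by |G| = 12 gives 0/12 = 0, matching the row-orthogonality relation <chi_2, chi_1> = [chi_2 = chi_1].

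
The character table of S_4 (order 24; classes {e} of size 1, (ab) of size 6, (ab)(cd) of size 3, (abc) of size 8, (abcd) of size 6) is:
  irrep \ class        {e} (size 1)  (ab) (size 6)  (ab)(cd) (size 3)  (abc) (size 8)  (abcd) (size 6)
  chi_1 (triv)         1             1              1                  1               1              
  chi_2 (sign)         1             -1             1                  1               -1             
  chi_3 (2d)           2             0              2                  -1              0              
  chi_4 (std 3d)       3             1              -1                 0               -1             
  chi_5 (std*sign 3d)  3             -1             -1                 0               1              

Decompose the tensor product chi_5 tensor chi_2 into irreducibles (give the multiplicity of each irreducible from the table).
chi_5 tensor chi_2 = chi_4 (all other irreducibles have multiplicity 0).

Working: The character of a tensor product is the pointwise product (chi_5 * chi_2)(C) = chi_5(C) * chi_2(C):
  {e}: (3)*(1), (ab): (-1)*(-1), (ab)(cd): (-1)*(1), (abc): (0)*(1), (abcd): (1)*(-1)
so (chi_5 * chi_2) takes values
  {e} -> 3, (ab) -> 1, (ab)(cd) -> -1, (abc) -> 0, (abcd) -> -1.
Now take the inner product of this character with each irreducible chi from the table, <chi_5*chi_2, chi> = (1/24) sum_C |C| (chi_5*chi_2)(C) conj(chi(C)):
  <chi_5*chi_2, chi_1> = (1/24)[1*(3)*conj(1) + 6*(1)*conj(1) + 3*(-1)*conj(1) + 8*(0)*conj(1) + 6*(-1)*conj(1)]
      = (1/24)[(3) + (6) + (-3) + (0) + (-6)] = 0/24 = 0
  <chi_5*chi_2, chi_2> = (1/24)[1*(3)*conj(1) + 6*(1)*conj(-1) + 3*(-1)*conj(1) + 8*(0)*conj(1) + 6*(-1)*conj(-1)]
      = (1/24)[(3) + (-6) + (-3) + (0) + (6)] = 0/24 = 0
  <chi_5*chi_2, chi_3> = (1/24)[1*(3)*conj(2) + 6*(1)*conj(0) + 3*(-1)*conj(2) + 8*(0)*conj(-1) + 6*(-1)*conj(0)]
      = (1/24)[(6) + (0) + (-6) + (0) + (0)] = 0/24 = 0
  <chi_5*chi_2, chi_4> = (1/24)[1*(3)*conj(3) + 6*(1)*conj(1) + 3*(-1)*conj(-1) + 8*(0)*conj(0) + 6*(-1)*conj(-1)]
      = (1/24)[(9) + (6) + (3) + (0) + (6)] = 24/24 = 1
  <chi_5*chi_2, chi_5> = (1/24)[1*(3)*conj(3) + 6*(1)*conj(-1) + 3*(-1)*conj(-1) + 8*(0)*conj(0) + 6*(-1)*conj(1)]
      = (1/24)[(9) + (-6) + (3) + (0) + (-6)] = 0/24 = 0
Hence the multiplicities are chi_4: 1. Dimension check: dim(chi_5)*dim(chi_2) = 3*1 = 3 and sum (mult * dim) = 1*3 = 3.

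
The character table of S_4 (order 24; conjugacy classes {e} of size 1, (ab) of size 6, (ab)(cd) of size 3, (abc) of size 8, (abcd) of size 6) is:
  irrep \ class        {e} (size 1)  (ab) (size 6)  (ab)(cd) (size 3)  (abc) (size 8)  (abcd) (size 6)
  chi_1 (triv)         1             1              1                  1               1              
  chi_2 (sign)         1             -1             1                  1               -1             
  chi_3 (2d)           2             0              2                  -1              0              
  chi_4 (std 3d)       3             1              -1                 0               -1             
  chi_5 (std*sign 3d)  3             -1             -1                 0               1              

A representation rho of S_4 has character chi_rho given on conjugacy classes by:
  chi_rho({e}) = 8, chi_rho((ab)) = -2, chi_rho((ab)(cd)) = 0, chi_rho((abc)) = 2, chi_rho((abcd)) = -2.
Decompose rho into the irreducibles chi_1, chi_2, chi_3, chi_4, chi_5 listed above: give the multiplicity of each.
Multiplicities: chi_1: 0, chi_2: 2, chi_3: 0, chi_4: 1, chi_5: 1.

Explanation: Use <chi_rho, chi> = (1/|G|) sum_C |C| * chi_rho(C) * conj(chi(C)) with |G| = 24 for each irreducible chi in the table:
  <chi_rho, chi_1> = (1/24)[1*(8)*conj(1) + 6*(-2)*conj(1) + 3*(0)*conj(1) + 8*(2)*conj(1) + 6*(-2)*conj(1)]
      = (1/24)[(8) + (-12) + (0) + (16) + (-12)] = 0/24 = 0
  <chi_rho, chi_2> = (1/24)[1*(8)*conj(1) + 6*(-2)*conj(-1) + 3*(0)*conj(1) + 8*(2)*conj(1) + 6*(-2)*conj(-1)]
      = (1/24)[(8) + (12) + (0) + (16) + (12)] = 48/24 = 2
  <chi_rho, chi_3> = (1/24)[1*(8)*conj(2) + 6*(-2)*conj(0) + 3*(0)*conj(2) + 8*(2)*conj(-1) + 6*(-2)*conj(0)]
      = (1/24)[(16) + (0) + (0) + (-16) + (0)] = 0/24 = 0
  <chi_rho, chi_4> = (1/24)[1*(8)*conj(3) + 6*(-2)*conj(1) + 3*(0)*conj(-1) + 8*(2)*conj(0) + 6*(-2)*conj(-1)]
      = (1/24)[(24) + (-12) + (0) + (0) + (12)] = 24/24 = 1
  <chi_rho, chi_5> = (1/24)[1*(8)*conj(3) + 6*(-2)*conj(-1) + 3*(0)*conj(-1) + 8*(2)*conj(0) + 6*(-2)*conj(1)]
      = (1/24)[(24) + (12) + (0) + (0) + (-12)] = 24/24 = 1
Dimension check: dim(rho) = sum (mult * dim) = 0*1 + 2*1 + 0*2 + 1*3 + 1*3 = 8 = chi_rho(e) = 8.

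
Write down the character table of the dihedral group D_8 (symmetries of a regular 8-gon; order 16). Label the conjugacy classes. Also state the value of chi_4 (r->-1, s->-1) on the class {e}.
Conjugacy classes: {e} of size 1, {r^4} of size 1, {r^1, r^7} of size 2, {r^2, r^6} of size 2, {r^3, r^5} of size 2, {s, sr^2, ...} of size 4, {sr, sr^3, ...} of size 4.
Character table:
  irrep \ class              {e} (size 1)  {r^4} (size 1)  {r^1, r^7} (size 2)  {r^2, r^6} (size 2)  {r^3, r^5} (size 2)  {s, sr^2, ...} (size 4)  {sr, sr^3, ...} (size 4)
  chi_1 (triv)               1             1               1                    1                    1                    1                        1                       
  chi_2 (sign: r->1, s->-1)  1             1               1                    1                    1                    -1                       -1                      
  chi_3 (r->-1, s->1)        1             1               -1                   1                    -1                   1                        -1                      
  chi_4 (r->-1, s->-1)       1             1               -1                   1                    -1                   -1                       1                       
  chi_5 (2d, j=1)            2             -2              sqrt(2)              0                    -sqrt(2)             0                        0                       
  chi_6 (2d, j=2)            2             2               0                    -2                   0                    0                        0                       
  chi_7 (2d, j=3)            2             -2              -sqrt(2)             0                    sqrt(2)              0                        0                       

Spot check: chi_4 (r->-1, s->-1) on {e} = 1.

Details: D_8 has order 2*8 = 16 with 7 conjugacy classes, hence 7 irreducibles. Sum of squared dims 1 + 1 + 1 + 1 + 4 + 4 + 4 = 16 = |G|. Linear characters come from the abelianisation; the 2-dimensional irreps have character r^k -> 2*cos(2*pi*j*k/8), reflections -> 0.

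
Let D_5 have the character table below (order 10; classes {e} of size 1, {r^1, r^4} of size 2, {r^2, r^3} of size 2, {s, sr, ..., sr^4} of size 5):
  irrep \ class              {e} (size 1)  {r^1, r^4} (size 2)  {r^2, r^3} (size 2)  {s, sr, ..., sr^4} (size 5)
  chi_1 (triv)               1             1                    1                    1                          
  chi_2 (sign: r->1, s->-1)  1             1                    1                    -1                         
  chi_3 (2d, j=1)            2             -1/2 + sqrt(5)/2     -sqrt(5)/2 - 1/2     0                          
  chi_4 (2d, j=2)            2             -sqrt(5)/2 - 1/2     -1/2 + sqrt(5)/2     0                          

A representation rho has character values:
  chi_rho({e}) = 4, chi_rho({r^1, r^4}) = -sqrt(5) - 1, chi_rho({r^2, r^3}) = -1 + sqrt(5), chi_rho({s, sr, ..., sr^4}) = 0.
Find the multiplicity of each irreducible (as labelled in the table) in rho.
Multiplicities: chi_1: 0, chi_2: 0, chi_3: 0, chi_4: 2.

Explanation: Use <chi_rho, chi> = (1/|G|) sum_C |C| * chi_rho(C) * conj(chi(C)) with |G| = 10 for each irreducible chi in the table:
  <chi_rho, chi_1> = (1/10)[1*(4)*conj(1) + 2*(-sqrt(5) - 1)*conj(1) + 2*(-1 + sqrt(5))*conj(1) + 5*(0)*conj(1)]
      = (1/10)[(4) + (-2*sqrt(5) - 2) + (-2 + 2*sqrt(5)) + (0)] = 0/10 = 0
  <chi_rho, chi_2> = (1/10)[1*(4)*conj(1) + 2*(-sqrt(5) - 1)*conj(1) + 2*(-1 + sqrt(5))*conj(1) + 5*(0)*conj(-1)]
      = (1/10)[(4) + (-2*sqrt(5) - 2) + (-2 + 2*sqrt(5)) + (0)] = 0/10 = 0
  <chi_rho, chi_3> = (1/10)[1*(4)*conj(2) + 2*(-sqrt(5) - 1)*conj(-1/2 + sqrt(5)/2) + 2*(-1 + sqrt(5))*conj(-sqrt(5)/2 - 1/2) + 5*(0)*conj(0)]
      = (1/10)[(8) + (-4) + (-4) + (0)] = 0/10 = 0
  <chi_rho, chi_4> = (1/10)[1*(4)*conj(2) + 2*(-sqrt(5) - 1)*conj(-sqrt(5)/2 - 1/2) + 2*(-1 + sqrt(5))*conj(-1/2 + sqrt(5)/2) + 5*(0)*conj(0)]
      = (1/10)[(8) + (2*sqrt(5) + 6) + (6 - 2*sqrt(5)) + (0)] = 20/10 = 2
Dimension check: dim(rho) = sum (mult * dim) = 0*1 + 0*1 + 0*2 + 2*2 = 4 = chi_rho(e) = 4.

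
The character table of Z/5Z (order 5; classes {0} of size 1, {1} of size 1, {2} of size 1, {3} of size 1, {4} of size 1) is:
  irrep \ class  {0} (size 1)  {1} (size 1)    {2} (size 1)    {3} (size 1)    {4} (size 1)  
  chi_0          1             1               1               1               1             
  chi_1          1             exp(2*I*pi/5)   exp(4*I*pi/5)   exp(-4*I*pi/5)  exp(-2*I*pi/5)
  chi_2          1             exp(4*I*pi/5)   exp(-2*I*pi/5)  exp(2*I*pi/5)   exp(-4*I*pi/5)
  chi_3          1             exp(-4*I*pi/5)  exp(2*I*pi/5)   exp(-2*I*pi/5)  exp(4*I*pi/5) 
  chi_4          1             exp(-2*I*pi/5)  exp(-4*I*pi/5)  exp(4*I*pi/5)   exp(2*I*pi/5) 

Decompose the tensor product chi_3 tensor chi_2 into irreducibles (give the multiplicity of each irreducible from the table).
chi_3 tensor chi_2 = chi_0 (all other irreducibles have multiplicity 0).

Working: The character of a tensor product is the pointwise product (chi_3 * chi_2)(C) = chi_3(C) * chi_2(C):
  {0}: (1)*(1), {1}: (exp(-4*I*pi/5))*(exp(4*I*pi/5)), {2}: (exp(2*I*pi/5))*(exp(-2*I*pi/5)), {3}: (exp(-2*I*pi/5))*(exp(2*I*pi/5)), {4}: (exp(4*I*pi/5))*(exp(-4*I*pi/5))
so (chi_3 * chi_2) takes values
  {0} -> 1, {1} -> 1, {2} -> 1, {3} -> 1, {4} -> 1.
Now take the inner product of this character with each irreducible chi from the table, <chi_3*chi_2, chi> = (1/5) sum_C |C| (chi_3*chi_2)(C) conj(chi(C)):
  <chi_3*chi_2, chi_0> = (1/5)[1*(1)*conj(1) + 1*(1)*conj(1) + 1*(1)*conj(1) + 1*(1)*conj(1) + 1*(1)*conj(1)]
      = (1/5)[(1) + (1) + (1) + (1) + (1)] = 5/5 = 1
  <chi_3*chi_2, chi_1> = (1/5)[1*(1)*conj(1) + 1*(1)*conj(exp(2*I*pi/5)) + 1*(1)*conj(exp(4*I*pi/5)) + 1*(1)*conj(exp(-4*I*pi/5)) + 1*(1)*conj(exp(-2*I*pi/5))]
      = (1/5)[(1) + (exp(-2*I*pi/5)) + (exp(-4*I*pi/5)) + (exp(4*I*pi/5)) + (exp(2*I*pi/5))] = 0/5 = 0
  <chi_3*chi_2, chi_2> = (1/5)[1*(1)*conj(1) + 1*(1)*conj(exp(4*I*pi/5)) + 1*(1)*conj(exp(-2*I*pi/5)) + 1*(1)*conj(exp(2*I*pi/5)) + 1*(1)*conj(exp(-4*I*pi/5))]
      = (1/5)[(1) + (exp(-4*I*pi/5)) + (exp(2*I*pi/5)) + (exp(-2*I*pi/5)) + (exp(4*I*pi/5))] = 0/5 = 0
  <chi_3*chi_2, chi_3> = (1/5)[1*(1)*conj(1) + 1*(1)*conj(exp(-4*I*pi/5)) + 1*(1)*conj(exp(2*I*pi/5)) + 1*(1)*conj(exp(-2*I*pi/5)) + 1*(1)*conj(exp(4*I*pi/5))]
      = (1/5)[(1) + (exp(4*I*pi/5)) + (exp(-2*I*pi/5)) + (exp(2*I*pi/5)) + (exp(-4*I*pi/5))] = 0/5 = 0
  <chi_3*chi_2, chi_4> = (1/5)[1*(1)*conj(1) + 1*(1)*conj(exp(-2*I*pi/5)) + 1*(1)*conj(exp(-4*I*pi/5)) + 1*(1)*conj(exp(4*I*pi/5)) + 1*(1)*conj(exp(2*I*pi/5))]
      = (1/5)[(1) + (exp(2*I*pi/5)) + (exp(4*I*pi/5)) + (exp(-4*I*pi/5)) + (exp(-2*I*pi/5))] = 0/5 = 0
(Exp terms are combined using exp(i*s)*conj(exp(i*t)) = exp(i*(s-t)), and sums of them are collapsed using the identity that for every m > 1 the m distinct m-th roots of unity sum to 0, e.g. 1 + exp(2*I*pi/3) + exp(-2*I*pi/3) = 0.)
Hence the multiplicities are chi_0: 1. Dimension check: dim(chi_3)*dim(chi_2) = 1*1 = 1 and sum (mult * dim) = 1*1 = 1.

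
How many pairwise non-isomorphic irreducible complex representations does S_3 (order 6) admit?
3

Argument: The number of irreducible complex representations of a finite group equals its number of conjugacy classes. Conjugacy classes in S_3 correspond to cycle types, i.e. partitions of 3; there are p(3) = 3 of them, so S_3 (order 6) has exactly 3 irreducible complex representations.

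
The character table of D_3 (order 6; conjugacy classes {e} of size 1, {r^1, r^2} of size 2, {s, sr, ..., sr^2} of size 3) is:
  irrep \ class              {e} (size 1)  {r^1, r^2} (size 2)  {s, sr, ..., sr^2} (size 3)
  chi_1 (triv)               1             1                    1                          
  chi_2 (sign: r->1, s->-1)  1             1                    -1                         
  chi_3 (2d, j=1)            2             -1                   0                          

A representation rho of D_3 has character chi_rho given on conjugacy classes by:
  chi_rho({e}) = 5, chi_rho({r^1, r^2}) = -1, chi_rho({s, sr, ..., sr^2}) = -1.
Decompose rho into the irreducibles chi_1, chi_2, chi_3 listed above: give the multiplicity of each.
Multiplicities: chi_1: 0, chi_2: 1, chi_3: 2.

Proof sketch: Use <chi_rho, chi> = (1/|G|) sum_C |C| * chi_rho(C) * conj(chi(C)) with |G| = 6 for each irreducible chi in the table:
  <chi_rho, chi_1> = (1/6)[1*(5)*conj(1) + 2*(-1)*conj(1) + 3*(-1)*conj(1)]
      = (1/6)[(5) + (-2) + (-3)] = 0/6 = 0
  <chi_rho, chi_2> = (1/6)[1*(5)*conj(1) + 2*(-1)*conj(1) + 3*(-1)*conj(-1)]
      = (1/6)[(5) + (-2) + (3)] = 6/6 = 1
  <chi_rho, chi_3> = (1/6)[1*(5)*conj(2) + 2*(-1)*conj(-1) + 3*(-1)*conj(0)]
      = (1/6)[(10) + (2) + (0)] = 12/6 = 2
Dimension check: dim(rho) = sum (mult * dim) = 0*1 + 1*1 + 2*2 = 5 = chi_rho(e) = 5.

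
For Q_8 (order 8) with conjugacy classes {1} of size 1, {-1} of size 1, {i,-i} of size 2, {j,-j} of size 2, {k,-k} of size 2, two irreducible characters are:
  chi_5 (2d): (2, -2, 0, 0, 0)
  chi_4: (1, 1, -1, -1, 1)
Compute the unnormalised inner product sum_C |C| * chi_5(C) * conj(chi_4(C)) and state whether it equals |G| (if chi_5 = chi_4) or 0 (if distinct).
Sum = 0; so <chi_5, chi_4> = 0 (distinct irreducibles are orthogonal).

Details: Compute term by term over conjugacy classes (|C| * chi_5(C) * conj(chi_4(C))):
  1*(2)*conj(1) + 1*(-2)*conj(1) + 2*(0)*conj(-1) + 2*(0)*conj(-1) + 2*(0)*conj(1)
  = (2) + (-2) + (0) + (0) + (0)
  = 0.
Dividing by |G| = 8 gives 0/8 = 0, matching the row-orthogonality relation <chi_5, chi_4> = [chi_5 = chi_4].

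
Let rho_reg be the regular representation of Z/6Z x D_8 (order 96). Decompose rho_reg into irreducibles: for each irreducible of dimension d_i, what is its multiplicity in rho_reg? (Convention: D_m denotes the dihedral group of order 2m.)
Each irreducible V_i of dimension d_i appears with multiplicity d_i, i.e. rho_reg = (direct sum over all irreducibles V_i) d_i V_i. The irreducible dimensions for Z/6Z x D_8 are 1, 1, 1, 1, 1, 1, 1, 1, 1, 1, 1, 1, 1, 1, 1, 1, 1, 1, 1, 1, 1, 1, 1, 1, 2, 2, 2, 2, 2, 2, 2, 2, 2, 2, 2, 2, 2, 2, 2, 2, 2, 2: 24 irreducibles of dimension 1, each with multiplicity 1; 18 irreducibles of dimension 2, each with multiplicity 2. Total dimension 24*1*1 + 18*2*2 = 96 = |G|.

Explanation: General theorem: in the regular representation of a finite group G, each irreducible appears with multiplicity equal to its dimension. Check: dim(rho_reg) = sum d_i^2 = 1 + 1 + 1 + 1 + 1 + 1 + 1 + 1 + 1 + 1 + 1 + 1 + 1 + 1 + 1 + 1 + 1 + 1 + 1 + 1 + 1 + 1 + 1 + 1 + 4 + 4 + 4 + 4 + 4 + 4 + 4 + 4 + 4 + 4 + 4 + 4 + 4 + 4 + 4 + 4 + 4 + 4 = 96 = |G|.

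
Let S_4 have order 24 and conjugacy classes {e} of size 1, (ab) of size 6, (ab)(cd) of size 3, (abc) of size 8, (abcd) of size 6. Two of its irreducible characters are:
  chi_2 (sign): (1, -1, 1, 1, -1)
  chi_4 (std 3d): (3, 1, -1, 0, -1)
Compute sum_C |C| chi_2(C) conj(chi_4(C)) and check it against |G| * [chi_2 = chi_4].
Sum = 0; so <chi_2, chi_4> = 0 (distinct irreducibles are orthogonal).

Derivation: Compute term by term over conjugacy classes (|C| * chi_2(C) * conj(chi_4(C))):
  1*(1)*conj(3) + 6*(-1)*conj(1) + 3*(1)*conj(-1) + 8*(1)*conj(0) + 6*(-1)*conj(-1)
  = (3) + (-6) + (-3) + (0) + (6)
  = 0.
Dividing by |G| = 24 gives 0/24 = 0, matching the row-orthogonality relation <chi_2, chi_4> = [chi_2 = chi_4].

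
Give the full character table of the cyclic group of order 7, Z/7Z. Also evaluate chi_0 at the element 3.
Character table of Z/7Z (irreps indexed chi_0,...,chi_6 with chi_k(m) = zeta_7^(k*m), zeta_7 = exp(2*pi*i/7)):
  irrep \ class  {0} (size 1)  {1} (size 1)    {2} (size 1)    {3} (size 1)    {4} (size 1)    {5} (size 1)    {6} (size 1)  
  chi_0          1             1               1               1               1               1               1             
  chi_1          1             exp(2*I*pi/7)   exp(4*I*pi/7)   exp(6*I*pi/7)   exp(-6*I*pi/7)  exp(-4*I*pi/7)  exp(-2*I*pi/7)
  chi_2          1             exp(4*I*pi/7)   exp(-6*I*pi/7)  exp(-2*I*pi/7)  exp(2*I*pi/7)   exp(6*I*pi/7)   exp(-4*I*pi/7)
  chi_3          1             exp(6*I*pi/7)   exp(-2*I*pi/7)  exp(4*I*pi/7)   exp(-4*I*pi/7)  exp(2*I*pi/7)   exp(-6*I*pi/7)
  chi_4          1             exp(-6*I*pi/7)  exp(2*I*pi/7)   exp(-4*I*pi/7)  exp(4*I*pi/7)   exp(-2*I*pi/7)  exp(6*I*pi/7) 
  chi_5          1             exp(-4*I*pi/7)  exp(6*I*pi/7)   exp(2*I*pi/7)   exp(-2*I*pi/7)  exp(-6*I*pi/7)  exp(4*I*pi/7) 
  chi_6          1             exp(-2*I*pi/7)  exp(-4*I*pi/7)  exp(-6*I*pi/7)  exp(6*I*pi/7)   exp(4*I*pi/7)   exp(2*I*pi/7) 

Spot check: chi_0(3) = zeta_7^(0*3) = zeta_7^0 = 1.

Argument: Z/7Z is abelian, so all 7 irreducible complex representations are 1-dimensional. They are given by chi_k(m) = zeta_7^(k*m) for k = 0,...,6. Row orthogonality: sum_m chi_k(m) conj(chi_l(m)) = 7 * [k = l].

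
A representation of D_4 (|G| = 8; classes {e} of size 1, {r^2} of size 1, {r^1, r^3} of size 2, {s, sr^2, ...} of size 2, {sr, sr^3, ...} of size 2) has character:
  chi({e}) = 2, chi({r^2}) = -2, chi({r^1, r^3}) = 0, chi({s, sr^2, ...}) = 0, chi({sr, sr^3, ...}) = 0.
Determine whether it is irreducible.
Irreducible: <chi, chi> = 1.

Argument: <chi, chi> = (1/|G|) sum_C |C| * |chi(C)|^2 = (1/8)[1*|2|^2 + 1*|-2|^2 + 2*|0|^2 + 2*|0|^2 + 2*|0|^2]
  = (1/8)[(4) + (4) + (0) + (0) + (0)] = 8/8 = 1.
A character is irreducible iff <chi, chi> = 1, so this representation is irreducible.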